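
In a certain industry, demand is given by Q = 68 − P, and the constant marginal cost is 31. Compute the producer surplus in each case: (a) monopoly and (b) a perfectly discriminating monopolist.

Monopoly: PS = 342.25; Perfect PD: PS = 684.5

Inverting demand: P = 68 − Q.
A monopolist chooses Q where MR = MC. MR = 68 − 2Q; setting this equal to 31 gives Q = 18.5 and P = 49.5.
PS = (49.5 − 31)·18.5 = 342.25.
Under first-degree price discrimination the firm charges each unit its demand price and produces up to where P = MC, i.e. Q = 37. Consumer surplus is zero; producer surplus equals total surplus.
PS = ½·(68 − 31)·37 = 684.5.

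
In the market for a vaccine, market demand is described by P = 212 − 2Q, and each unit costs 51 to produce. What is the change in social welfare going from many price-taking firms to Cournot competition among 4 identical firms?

TS falls by 259.21

Under competition P = MC = 51, so Q = (212 − 51)/2 = 80.5.
CS = ½·(212 − 51)·80.5 = 6480.25; PS = (51 − 51)·80.5 = 0; TS = 6480.25.
Cournot with 4 identical firms: the symmetric best-response condition is 212 − 10q = 51. Each firm produces q = 16.1, total output Q = 64.4, price P = 83.2.
CS = ½·(212 − 83.2)·64.4 = 4147.36; PS = (83.2 − 51)·64.4 = 2073.68; TS = 6221.04.
Change in social welfare: 6221.04 − 6480.25 = −259.21.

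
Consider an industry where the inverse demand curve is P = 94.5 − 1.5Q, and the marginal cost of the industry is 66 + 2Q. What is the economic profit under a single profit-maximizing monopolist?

Profit = 81.225

Monopoly sets MR = MC: 94.5 − 3Q = 66 + 2Q ⇒ Q = 5.7, P = 94.5 − 1.5·5.7 = 85.95.
Profit = 85.95·5.7 − (66·5.7 + ½·2·5.7²) = 81.225.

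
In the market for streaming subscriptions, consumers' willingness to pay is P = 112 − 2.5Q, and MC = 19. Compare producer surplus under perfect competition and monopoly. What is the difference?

Producer surplus rises by 864.9

Under competition P = MC = 19, so Q = (112 − 19)/2.5 = 37.2.
PS = (19 − 19)·37.2 = 0.
The monopolist equates marginal revenue to marginal cost: 112 − 5Q = 19, so Q = 18.6. From demand, P = 65.5.
PS = (65.5 − 19)·18.6 = 864.9.
Change in producer surplus: 864.9 − 0 = 864.9.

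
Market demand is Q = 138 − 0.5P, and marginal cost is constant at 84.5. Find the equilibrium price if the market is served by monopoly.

Inverting demand: P = 276 − 2Q.
Monopoly sets MR = MC: 276 − 4Q = 84.5 ⇒ Q = 47.875, P = 276 − 2·47.875 = 180.25.

P = 180.25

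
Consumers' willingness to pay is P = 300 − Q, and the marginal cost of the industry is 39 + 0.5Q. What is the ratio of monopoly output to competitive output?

The monopolist equates marginal revenue to marginal cost: 300 − 2Q = 39 + 0.5Q, so Q = 104.4. From demand, P = 195.6.
Under competition P = MC: 300 − Q = 39 + 0.5Q ⇒ Q = 174, P = 126.
Ratio Q_m/Q_c = 104.4/174 = 0.6.

Q_m/Q_c = 0.6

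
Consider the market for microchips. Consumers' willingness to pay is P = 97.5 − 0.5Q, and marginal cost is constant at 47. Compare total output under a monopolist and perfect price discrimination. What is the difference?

Monopoly sets MR = MC: 97.5 − Q = 47 ⇒ Q = 50.5, P = 97.5 − 0.5·50.5 = 72.25.
Under first-degree price discrimination the firm charges each unit its demand price and produces up to where P = MC, i.e. Q = 101. Consumer surplus is zero; producer surplus equals total surplus.
Change in total output: 101 − 50.5 = 50.5.

Q rises by 50.5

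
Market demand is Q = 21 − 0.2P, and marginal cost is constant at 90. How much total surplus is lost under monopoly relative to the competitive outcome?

Inverting demand: P = 105 − 5Q.
Perfect competition: P = MC = 90, so 105 − 5Q = 90 and Q = 3.
The monopolist equates marginal revenue to marginal cost: 105 − 10Q = 90, so Q = 1.5. From demand, P = 97.5.
DWL is the triangle between Q = 1.5 and Q = 3: ½·(3 − 1.5)·(97.5 − 90) = 5.625.

DWL = 5.625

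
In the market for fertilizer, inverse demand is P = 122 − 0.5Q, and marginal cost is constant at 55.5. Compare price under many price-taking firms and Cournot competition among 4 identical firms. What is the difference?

Perfect competition: P = MC = 55.5, so 122 − 0.5Q = 55.5 and Q = 133.
Cournot with 4 identical firms: the symmetric best-response condition is 122 − 2.5q = 55.5. Each firm produces q = 26.6, total output Q = 106.4, price P = 68.8.
Change in price: 68.8 − 55.5 = 13.3.

P rises by 13.3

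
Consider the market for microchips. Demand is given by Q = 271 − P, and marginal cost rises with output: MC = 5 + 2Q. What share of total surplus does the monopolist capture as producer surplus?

Inverting demand: P = 271 − Q.
Monopoly sets MR = MC: 271 − 2Q = 5 + 2Q ⇒ Q = 66.5, P = 271 − 66.5 = 204.5.
CS = ½·(271 − 204.5)·66.5 = 2211.125.
PS = P·Q − VC(Q) = 204.5·66.5 − (5·66.5 + ½·2·66.5²) = 8844.5.
Share captured = PS/TS = 8844.5/11055.625 = 0.8.

PS/TS = 0.8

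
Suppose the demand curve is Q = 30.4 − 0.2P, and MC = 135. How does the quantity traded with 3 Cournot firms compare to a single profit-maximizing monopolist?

Cournot: Q = 2.55; Monopoly: Q = 1.7

Inverting demand: P = 152 − 5Q.
In a 3-firm Cournot equilibrium, symmetry and the first-order condition give q = (152 − 135)/(20) = 0.85. So Q = 2.55 and P = 139.25.
The monopolist equates marginal revenue to marginal cost: 152 − 10Q = 135, so Q = 1.7. From demand, P = 143.5.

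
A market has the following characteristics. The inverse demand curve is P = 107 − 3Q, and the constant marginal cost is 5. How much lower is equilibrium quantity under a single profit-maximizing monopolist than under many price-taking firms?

Perfect competition: P = MC = 5, so 107 − 3Q = 5 and Q = 34.
A monopolist chooses Q where MR = MC. MR = 107 − 6Q; setting this equal to 5 gives Q = 17 and P = 56.
Change in equilibrium quantity: 17 − 34 = −17.

Q falls by 17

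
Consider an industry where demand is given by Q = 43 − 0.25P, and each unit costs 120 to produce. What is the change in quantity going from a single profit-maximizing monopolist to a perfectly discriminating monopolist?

Inverting demand: P = 172 − 4Q.
A monopolist chooses Q where MR = MC. MR = 172 − 8Q; setting this equal to 120 gives Q = 6.5 and P = 146.
A perfectly discriminating monopolist sells every unit with P(Q) ≥ MC(Q), so output equals the competitive quantity Q = 13. Each buyer pays their reservation price, so CS = 0 and the firm captures all surplus.
Change in quantity: 13 − 6.5 = 6.5.

Q rises by 6.5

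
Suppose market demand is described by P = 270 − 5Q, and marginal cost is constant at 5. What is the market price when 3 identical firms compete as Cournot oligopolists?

Cournot with 3 identical firms: the symmetric best-response condition is 270 − 20q = 5. Each firm produces q = 13.25, total output Q = 39.75, price P = 71.25.

P = 71.25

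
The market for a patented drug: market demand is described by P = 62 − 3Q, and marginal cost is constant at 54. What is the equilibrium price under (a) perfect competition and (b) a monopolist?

Competition: P = 54; Monopoly: P = 58

Under competition P = MC = 54, so Q = (62 − 54)/3 = 8/3.
The monopolist equates marginal revenue to marginal cost: 62 − 6Q = 54, so Q = 4/3. From demand, P = 58.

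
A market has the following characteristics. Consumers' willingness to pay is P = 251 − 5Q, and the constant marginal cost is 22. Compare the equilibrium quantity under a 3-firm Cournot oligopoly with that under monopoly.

Cournot with 3 identical firms: the symmetric best-response condition is 251 − 20q = 22. Each firm produces q = 11.45, total output Q = 34.35, price P = 79.25.
A monopolist chooses Q where MR = MC. MR = 251 − 10Q; setting this equal to 22 gives Q = 22.9 and P = 136.5.

Cournot: Q = 34.35; Monopoly: Q = 22.9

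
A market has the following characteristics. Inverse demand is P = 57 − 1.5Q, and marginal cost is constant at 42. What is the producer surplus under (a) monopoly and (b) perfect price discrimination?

Monopoly: PS = 37.5; Perfect PD: PS = 75

The monopolist equates marginal revenue to marginal cost: 57 − 3Q = 42, so Q = 5. From demand, P = 49.5.
PS = (49.5 − 42)·5 = 37.5.
With perfect price discrimination, output is the efficient level Q = 10 (where demand meets MC), but every buyer pays their willingness to pay: CS = 0 and PS = total surplus.
PS = ½·(57 − 42)·10 = 75.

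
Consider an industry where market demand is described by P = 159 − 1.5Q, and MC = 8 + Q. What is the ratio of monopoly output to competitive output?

The monopolist equates marginal revenue to marginal cost: 159 − 3Q = 8 + Q, so Q = 37.75. From demand, P = 102.375.
Competitive equilibrium sets price equal to marginal cost: 159 − 1.5Q = 8 + Q, so Q = 60.4 and P = 68.4.
Ratio Q_m/Q_c = 37.75/60.4 = 0.625.

Q_m/Q_c = 0.625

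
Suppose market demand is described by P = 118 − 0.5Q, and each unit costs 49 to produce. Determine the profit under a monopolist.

Profit = 2380.5

A monopolist chooses Q where MR = MC. MR = 118 − Q; setting this equal to 49 gives Q = 69 and P = 83.5.
Profit = (83.5 − 49)·69 = 2380.5.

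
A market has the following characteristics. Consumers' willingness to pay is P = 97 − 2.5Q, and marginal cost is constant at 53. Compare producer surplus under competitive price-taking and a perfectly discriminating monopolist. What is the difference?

Producer surplus rises by 387.2

Perfect competition: P = MC = 53, so 97 − 2.5Q = 53 and Q = 17.6.
PS = (53 − 53)·17.6 = 0.
With perfect price discrimination, output is the efficient level Q = 17.6 (where demand meets MC), but every buyer pays their willingness to pay: CS = 0 and PS = total surplus.
PS = ½·(97 − 53)·17.6 = 387.2.
Change in producer surplus: 387.2 − 0 = 387.2.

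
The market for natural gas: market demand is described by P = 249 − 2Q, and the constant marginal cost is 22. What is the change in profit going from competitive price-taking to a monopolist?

Perfect competition: P = MC = 22, so 249 − 2Q = 22 and Q = 113.5.
Profit = (22 − 22)·113.5 = 0.
A monopolist chooses Q where MR = MC. MR = 249 − 4Q; setting this equal to 22 gives Q = 56.75 and P = 135.5.
Profit = (135.5 − 22)·56.75 = 6441.125.
Change in profit: 6441.125 − 0 = 6441.125.

Profit rises by 6441.125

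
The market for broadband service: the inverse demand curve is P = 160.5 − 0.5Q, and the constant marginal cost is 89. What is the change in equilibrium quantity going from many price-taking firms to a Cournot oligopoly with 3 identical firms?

Competitive firms price at marginal cost: P = 89, giving Q = 143.
In a 3-firm Cournot equilibrium, symmetry and the first-order condition give q = (160.5 − 89)/(2) = 35.75. So Q = 107.25 and P = 106.875.
Change in equilibrium quantity: 107.25 − 143 = −35.75.

Q falls by 35.75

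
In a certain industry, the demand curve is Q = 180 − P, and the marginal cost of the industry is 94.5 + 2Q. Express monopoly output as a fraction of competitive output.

Q_m/Q_c = 0.75

Inverting demand: P = 180 − Q.
The monopolist equates marginal revenue to marginal cost: 180 − 2Q = 94.5 + 2Q, so Q = 21.375. From demand, P = 158.625.
Under competition P = MC: 180 − Q = 94.5 + 2Q ⇒ Q = 28.5, P = 151.5.
Ratio Q_m/Q_c = 21.375/28.5 = 0.75.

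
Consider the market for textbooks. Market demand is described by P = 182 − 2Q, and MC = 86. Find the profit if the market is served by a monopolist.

The monopolist equates marginal revenue to marginal cost: 182 − 4Q = 86, so Q = 24. From demand, P = 134.
Profit = (134 − 86)·24 = 1152.

Profit = 1152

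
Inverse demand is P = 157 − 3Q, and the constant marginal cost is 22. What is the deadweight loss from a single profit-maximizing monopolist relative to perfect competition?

DWL = 759.375

Competitive firms price at marginal cost: P = 22, giving Q = 45.
A monopolist chooses Q where MR = MC. MR = 157 − 6Q; setting this equal to 22 gives Q = 22.5 and P = 89.5.
DWL is the triangle between Q = 22.5 and Q = 45: ½·(45 − 22.5)·(89.5 − 22) = 759.375.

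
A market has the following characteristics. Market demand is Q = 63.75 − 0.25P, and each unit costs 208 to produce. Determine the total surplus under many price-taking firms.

TS = 276.125

Inverting demand: P = 255 − 4Q.
Competitive firms price at marginal cost: P = 208, giving Q = 11.75.
CS = ½·(255 − 208)·11.75 = 276.125; PS = (208 − 208)·11.75 = 0; TS = 276.125.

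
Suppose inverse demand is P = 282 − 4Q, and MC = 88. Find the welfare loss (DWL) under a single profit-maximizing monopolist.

Under competition P = MC = 88, so Q = (282 − 88)/4 = 48.5.
A monopolist chooses Q where MR = MC. MR = 282 − 8Q; setting this equal to 88 gives Q = 24.25 and P = 185.
DWL is the triangle between Q = 24.25 and Q = 48.5: ½·(48.5 − 24.25)·(185 − 88) = 1176.125.

DWL = 1176.125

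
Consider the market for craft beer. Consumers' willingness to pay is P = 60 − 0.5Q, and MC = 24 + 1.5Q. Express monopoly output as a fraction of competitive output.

Q_m/Q_c = 0.8

The monopolist equates marginal revenue to marginal cost: 60 − Q = 24 + 1.5Q, so Q = 14.4. From demand, P = 52.8.
Under competition P = MC: 60 − 0.5Q = 24 + 1.5Q ⇒ Q = 18, P = 51.
Ratio Q_m/Q_c = 14.4/18 = 0.8.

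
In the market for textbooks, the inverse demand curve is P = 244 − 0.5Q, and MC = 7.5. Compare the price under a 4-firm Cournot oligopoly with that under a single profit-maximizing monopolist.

In a 4-firm Cournot equilibrium, symmetry and the first-order condition give q = (244 − 7.5)/(2.5) = 94.6. So Q = 378.4 and P = 54.8.
The monopolist equates marginal revenue to marginal cost: 244 − Q = 7.5, so Q = 236.5. From demand, P = 125.75.

Cournot: P = 54.8; Monopoly: P = 125.75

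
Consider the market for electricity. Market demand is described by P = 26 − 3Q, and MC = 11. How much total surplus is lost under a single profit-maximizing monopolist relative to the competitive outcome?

DWL = 9.375

Under competition P = MC = 11, so Q = (26 − 11)/3 = 5.
A monopolist chooses Q where MR = MC. MR = 26 − 6Q; setting this equal to 11 gives Q = 2.5 and P = 18.5.
DWL is the triangle between Q = 2.5 and Q = 5: ½·(5 − 2.5)·(18.5 − 11) = 9.375.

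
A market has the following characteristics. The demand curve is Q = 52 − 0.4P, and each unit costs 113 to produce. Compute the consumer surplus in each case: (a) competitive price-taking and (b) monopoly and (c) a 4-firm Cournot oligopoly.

Competition: CS = 57.8; Monopoly: CS = 14.45; Cournot: CS = 36.992

Inverting demand: P = 130 − 2.5Q.
Under competition P = MC = 113, so Q = (130 − 113)/2.5 = 6.8.
CS = ½·(130 − 113)·6.8 = 57.8.
Monopoly sets MR = MC: 130 − 5Q = 113 ⇒ Q = 3.4, P = 130 − 2.5·3.4 = 121.5.
CS = ½·(130 − 121.5)·3.4 = 14.45.
Cournot with 4 identical firms: the symmetric best-response condition is 130 − 12.5q = 113. Each firm produces q = 1.36, total output Q = 5.44, price P = 116.4.
CS = ½·(130 − 116.4)·5.44 = 36.992.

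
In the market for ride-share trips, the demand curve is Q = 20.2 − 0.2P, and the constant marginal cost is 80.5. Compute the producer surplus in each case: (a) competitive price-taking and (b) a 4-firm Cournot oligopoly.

Competition: PS = 0; Cournot: PS = 13.448

Inverting demand: P = 101 − 5Q.
Competitive firms price at marginal cost: P = 80.5, giving Q = 4.1.
PS = (80.5 − 80.5)·4.1 = 0.
Cournot with 4 identical firms: the symmetric best-response condition is 101 − 25q = 80.5. Each firm produces q = 0.82, total output Q = 3.28, price P = 84.6.
PS = (84.6 − 80.5)·3.28 = 13.448.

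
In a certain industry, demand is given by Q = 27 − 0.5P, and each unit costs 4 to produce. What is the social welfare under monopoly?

Inverting demand: P = 54 − 2Q.
The monopolist equates marginal revenue to marginal cost: 54 − 4Q = 4, so Q = 12.5. From demand, P = 29.
CS = ½·(54 − 29)·12.5 = 156.25; PS = (29 − 4)·12.5 = 312.5; TS = 468.75.

TS = 468.75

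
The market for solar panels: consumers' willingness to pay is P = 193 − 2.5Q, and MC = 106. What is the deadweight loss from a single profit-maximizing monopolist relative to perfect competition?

Competitive firms price at marginal cost: P = 106, giving Q = 34.8.
Monopoly sets MR = MC: 193 − 5Q = 106 ⇒ Q = 17.4, P = 193 − 2.5·17.4 = 149.5.
DWL is the triangle between Q = 17.4 and Q = 34.8: ½·(34.8 − 17.4)·(149.5 − 106) = 378.45.

DWL = 378.45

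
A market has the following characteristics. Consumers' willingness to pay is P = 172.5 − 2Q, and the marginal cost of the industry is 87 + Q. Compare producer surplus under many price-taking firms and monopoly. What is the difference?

Under competition P = MC: 172.5 − 2Q = 87 + Q ⇒ Q = 28.5, P = 115.5.
PS = P·Q − VC(Q) = 115.5·28.5 − (87·28.5 + ½·1·28.5²) = 406.125.
The monopolist equates marginal revenue to marginal cost: 172.5 − 4Q = 87 + Q, so Q = 17.1. From demand, P = 138.3.
PS = P·Q − VC(Q) = 138.3·17.1 − (87·17.1 + ½·1·17.1²) = 731.025.
Change in producer surplus: 731.025 − 406.125 = 324.9.

PS rises by 324.9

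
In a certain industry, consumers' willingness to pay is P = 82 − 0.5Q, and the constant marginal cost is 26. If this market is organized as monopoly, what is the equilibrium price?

The monopolist equates marginal revenue to marginal cost: 82 − Q = 26, so Q = 56. From demand, P = 54.

P = 54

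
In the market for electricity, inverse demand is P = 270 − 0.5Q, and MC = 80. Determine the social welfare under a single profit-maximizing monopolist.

TS = 27075

The monopolist equates marginal revenue to marginal cost: 270 − Q = 80, so Q = 190. From demand, P = 175.
CS = ½·(270 − 175)·190 = 9025; PS = (175 − 80)·190 = 18050; TS = 27075.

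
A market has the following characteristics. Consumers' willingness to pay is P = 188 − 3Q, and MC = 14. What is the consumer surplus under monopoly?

CS = 1261.5

Monopoly sets MR = MC: 188 − 6Q = 14 ⇒ Q = 29, P = 188 − 3·29 = 101.
CS = ½·(188 − 101)·29 = 1261.5.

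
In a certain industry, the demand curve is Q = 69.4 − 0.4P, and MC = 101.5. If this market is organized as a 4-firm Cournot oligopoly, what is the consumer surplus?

Inverting demand: P = 173.5 − 2.5Q.
In a 4-firm Cournot equilibrium, symmetry and the first-order condition give q = (173.5 − 101.5)/(12.5) = 5.76. So Q = 23.04 and P = 115.9.
CS = ½·(173.5 − 115.9)·23.04 = 663.552.

CS = 663.552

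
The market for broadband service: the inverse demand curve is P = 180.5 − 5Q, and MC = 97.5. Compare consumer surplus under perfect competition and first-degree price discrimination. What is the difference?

Consumer surplus falls by 688.9

Under competition P = MC = 97.5, so Q = (180.5 − 97.5)/5 = 16.6.
CS = ½·(180.5 − 97.5)·16.6 = 688.9.
Under first-degree price discrimination the firm charges each unit its demand price and produces up to where P = MC, i.e. Q = 16.6. Consumer surplus is zero; producer surplus equals total surplus.
CS = 0.
Change in consumer surplus: 0 − 688.9 = −688.9.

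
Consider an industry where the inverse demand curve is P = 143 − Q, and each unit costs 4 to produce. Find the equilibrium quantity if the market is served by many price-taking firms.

Q = 139

Perfect competition: P = MC = 4, so 143 − Q = 4 and Q = 139.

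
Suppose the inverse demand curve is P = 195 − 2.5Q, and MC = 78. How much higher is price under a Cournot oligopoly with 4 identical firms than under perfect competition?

P rises by 23.4

Perfect competition: P = MC = 78, so 195 − 2.5Q = 78 and Q = 46.8.
In a 4-firm Cournot equilibrium, symmetry and the first-order condition give q = (195 − 78)/(12.5) = 9.36. So Q = 37.44 and P = 101.4.
Change in price: 101.4 − 78 = 23.4.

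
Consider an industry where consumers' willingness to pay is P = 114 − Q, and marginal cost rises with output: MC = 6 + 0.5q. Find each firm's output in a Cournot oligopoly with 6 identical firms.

q_i = 14.4

In a 6-firm Cournot equilibrium, symmetry and the first-order condition give q = (114 − 6)/(7.5) = 14.4. So Q = 86.4 and P = 27.6.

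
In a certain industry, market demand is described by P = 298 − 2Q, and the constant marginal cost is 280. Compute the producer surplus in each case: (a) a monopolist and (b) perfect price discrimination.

Monopoly: PS = 40.5; Perfect PD: PS = 81

A monopolist chooses Q where MR = MC. MR = 298 − 4Q; setting this equal to 280 gives Q = 4.5 and P = 289.
PS = (289 − 280)·4.5 = 40.5.
With perfect price discrimination, output is the efficient level Q = 9 (where demand meets MC), but every buyer pays their willingness to pay: CS = 0 and PS = total surplus.
PS = ½·(298 − 280)·9 = 81.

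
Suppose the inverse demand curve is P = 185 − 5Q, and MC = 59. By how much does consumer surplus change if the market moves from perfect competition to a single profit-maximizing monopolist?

CS falls by 1190.7

Perfect competition: P = MC = 59, so 185 − 5Q = 59 and Q = 25.2.
CS = ½·(185 − 59)·25.2 = 1587.6.
A monopolist chooses Q where MR = MC. MR = 185 − 10Q; setting this equal to 59 gives Q = 12.6 and P = 122.
CS = ½·(185 − 122)·12.6 = 396.9.
Change in consumer surplus: 396.9 − 1587.6 = −1190.7.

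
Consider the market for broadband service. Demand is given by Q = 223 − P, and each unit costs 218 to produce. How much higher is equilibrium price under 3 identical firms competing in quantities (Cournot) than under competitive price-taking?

P rises by 1.25

Inverting demand: P = 223 − Q.
Perfect competition: P = MC = 218, so 223 − Q = 218 and Q = 5.
Cournot with 3 identical firms: the symmetric best-response condition is 223 − 4q = 218. Each firm produces q = 1.25, total output Q = 3.75, price P = 219.25.
Change in equilibrium price: 219.25 − 218 = 1.25.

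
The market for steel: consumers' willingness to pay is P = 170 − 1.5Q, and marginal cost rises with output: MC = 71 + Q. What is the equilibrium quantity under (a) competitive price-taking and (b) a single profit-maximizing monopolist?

Under competition P = MC: 170 − 1.5Q = 71 + Q ⇒ Q = 39.6, P = 110.6.
Monopoly sets MR = MC: 170 − 3Q = 71 + Q ⇒ Q = 24.75, P = 170 − 1.5·24.75 = 132.875.

Competition: Q = 39.6; Monopoly: Q = 24.75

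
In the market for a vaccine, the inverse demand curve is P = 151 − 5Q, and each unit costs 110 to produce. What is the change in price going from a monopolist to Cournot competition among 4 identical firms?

A monopolist chooses Q where MR = MC. MR = 151 − 10Q; setting this equal to 110 gives Q = 4.1 and P = 130.5.
With 4 symmetric Cournot firms, each firm's FOC gives 151 − 25q = 110, so q = 1.64, Q = 4·1.64 = 6.56, and P = 118.2.
Change in price: 118.2 − 130.5 = −12.3.

P falls by 12.3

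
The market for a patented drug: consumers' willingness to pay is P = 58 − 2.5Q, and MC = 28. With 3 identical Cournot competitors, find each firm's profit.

In a 3-firm Cournot equilibrium, symmetry and the first-order condition give q = (58 − 28)/(10) = 3. So Q = 9 and P = 35.5.
Each firm's profit = (35.5 − 28)·3 = 22.5.

π_i = 22.5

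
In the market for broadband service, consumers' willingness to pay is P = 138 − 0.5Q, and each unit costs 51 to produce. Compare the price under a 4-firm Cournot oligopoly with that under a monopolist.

Cournot: P = 68.4; Monopoly: P = 94.5

With 4 symmetric Cournot firms, each firm's FOC gives 138 − 2.5q = 51, so q = 34.8, Q = 4·34.8 = 139.2, and P = 68.4.
The monopolist equates marginal revenue to marginal cost: 138 − Q = 51, so Q = 87. From demand, P = 94.5.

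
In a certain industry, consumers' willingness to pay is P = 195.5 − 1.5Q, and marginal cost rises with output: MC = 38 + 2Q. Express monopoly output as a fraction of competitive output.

Q_m/Q_c = 0.7

A monopolist chooses Q where MR = MC. MR = 195.5 − 3Q; setting this equal to 38 + 2Q gives Q = 31.5 and P = 148.25.
Under competition P = MC: 195.5 − 1.5Q = 38 + 2Q ⇒ Q = 45, P = 128.
Ratio Q_m/Q_c = 31.5/45 = 0.7.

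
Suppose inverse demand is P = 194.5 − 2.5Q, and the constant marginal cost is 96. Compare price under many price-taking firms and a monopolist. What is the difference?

Perfect competition: P = MC = 96, so 194.5 − 2.5Q = 96 and Q = 39.4.
A monopolist chooses Q where MR = MC. MR = 194.5 − 5Q; setting this equal to 96 gives Q = 19.7 and P = 145.25.
Change in price: 145.25 − 96 = 49.25.

P rises by 49.25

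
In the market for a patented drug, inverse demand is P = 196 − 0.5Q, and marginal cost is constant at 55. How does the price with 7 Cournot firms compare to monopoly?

Cournot: P = 72.625; Monopoly: P = 125.5

With 7 symmetric Cournot firms, each firm's FOC gives 196 − 4q = 55, so q = 35.25, Q = 7·35.25 = 246.75, and P = 72.625.
Monopoly sets MR = MC: 196 − Q = 55 ⇒ Q = 141, P = 196 − 0.5·141 = 125.5.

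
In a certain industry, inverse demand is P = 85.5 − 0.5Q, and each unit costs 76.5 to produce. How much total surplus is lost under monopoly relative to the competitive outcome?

Under competition P = MC = 76.5, so Q = (85.5 − 76.5)/0.5 = 18.
Monopoly sets MR = MC: 85.5 − Q = 76.5 ⇒ Q = 9, P = 85.5 − 0.5·9 = 81.
DWL is the triangle between Q = 9 and Q = 18: ½·(18 − 9)·(81 − 76.5) = 20.25.

DWL = 20.25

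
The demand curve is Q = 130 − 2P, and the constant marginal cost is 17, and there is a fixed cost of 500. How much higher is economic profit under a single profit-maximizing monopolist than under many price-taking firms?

Economic profit rises by 1152

Inverting demand: P = 65 − 0.5Q.
Perfect competition: P = MC = 17, so 65 − 0.5Q = 17 and Q = 96.
Profit = (17 − 17)·96 − 500 = −500.
The monopolist equates marginal revenue to marginal cost: 65 − Q = 17, so Q = 48. From demand, P = 41.
Profit = (41 − 17)·48 − 500 = 652.
Change in economic profit: 652 − −500 = 1152.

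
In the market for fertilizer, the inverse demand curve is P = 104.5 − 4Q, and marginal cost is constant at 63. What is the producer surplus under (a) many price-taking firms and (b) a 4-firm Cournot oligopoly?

Competitive firms price at marginal cost: P = 63, giving Q = 10.375.
PS = (63 − 63)·10.375 = 0.
Cournot with 4 identical firms: the symmetric best-response condition is 104.5 − 20q = 63. Each firm produces q = 2.075, total output Q = 8.3, price P = 71.3.
PS = (71.3 − 63)·8.3 = 68.89.

Competition: PS = 0; Cournot: PS = 68.89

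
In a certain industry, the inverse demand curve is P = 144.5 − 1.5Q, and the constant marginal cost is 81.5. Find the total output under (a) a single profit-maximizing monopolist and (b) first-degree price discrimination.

Monopoly: Q = 21; Perfect PD: Q = 42

Monopoly sets MR = MC: 144.5 − 3Q = 81.5 ⇒ Q = 21, P = 144.5 − 1.5·21 = 113.
A perfectly discriminating monopolist sells every unit with P(Q) ≥ MC(Q), so output equals the competitive quantity Q = 42. Each buyer pays their reservation price, so CS = 0 and the firm captures all surplus.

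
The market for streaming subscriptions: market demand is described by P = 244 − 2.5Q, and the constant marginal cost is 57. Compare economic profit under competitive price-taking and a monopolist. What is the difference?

Competitive firms price at marginal cost: P = 57, giving Q = 74.8.
Profit = (57 − 57)·74.8 = 0.
Monopoly sets MR = MC: 244 − 5Q = 57 ⇒ Q = 37.4, P = 244 − 2.5·37.4 = 150.5.
Profit = (150.5 − 57)·37.4 = 3496.9.
Change in economic profit: 3496.9 − 0 = 3496.9.

π rises by 3496.9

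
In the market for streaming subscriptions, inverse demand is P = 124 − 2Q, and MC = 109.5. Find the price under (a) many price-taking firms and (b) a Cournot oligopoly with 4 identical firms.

Competitive firms price at marginal cost: P = 109.5, giving Q = 7.25.
In a 4-firm Cournot equilibrium, symmetry and the first-order condition give q = (124 − 109.5)/(10) = 1.45. So Q = 5.8 and P = 112.4.

Competition: P = 109.5; Cournot: P = 112.4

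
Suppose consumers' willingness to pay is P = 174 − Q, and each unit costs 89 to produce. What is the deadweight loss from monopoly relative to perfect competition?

DWL = 903.125

Perfect competition: P = MC = 89, so 174 − Q = 89 and Q = 85.
Monopoly sets MR = MC: 174 − 2Q = 89 ⇒ Q = 42.5, P = 174 − 42.5 = 131.5.
DWL is the triangle between Q = 42.5 and Q = 85: ½·(85 − 42.5)·(131.5 − 89) = 903.125.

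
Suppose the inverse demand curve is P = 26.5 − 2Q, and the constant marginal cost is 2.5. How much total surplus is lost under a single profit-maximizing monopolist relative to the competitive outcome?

Competitive firms price at marginal cost: P = 2.5, giving Q = 12.
A monopolist chooses Q where MR = MC. MR = 26.5 − 4Q; setting this equal to 2.5 gives Q = 6 and P = 14.5.
DWL is the triangle between Q = 6 and Q = 12: ½·(12 − 6)·(14.5 − 2.5) = 36.

DWL = 36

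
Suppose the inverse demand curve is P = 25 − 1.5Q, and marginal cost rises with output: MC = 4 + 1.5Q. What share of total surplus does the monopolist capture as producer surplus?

The monopolist equates marginal revenue to marginal cost: 25 − 3Q = 4 + 1.5Q, so Q = 14/3. From demand, P = 18.
CS = ½·(25 − 18)·14/3 = 49/3.
PS = P·Q − VC(Q) = 18·14/3 − (4·14/3 + ½·1.5·(14/3)²) = 49.
Share captured = PS/TS = 49/(196/3) = 0.75.

PS/TS = 0.75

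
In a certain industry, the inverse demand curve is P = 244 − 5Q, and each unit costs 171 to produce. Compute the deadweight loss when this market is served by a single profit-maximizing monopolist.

Under competition P = MC = 171, so Q = (244 − 171)/5 = 14.6.
A monopolist chooses Q where MR = MC. MR = 244 − 10Q; setting this equal to 171 gives Q = 7.3 and P = 207.5.
DWL is the triangle between Q = 7.3 and Q = 14.6: ½·(14.6 − 7.3)·(207.5 − 171) = 133.225.

DWL = 133.225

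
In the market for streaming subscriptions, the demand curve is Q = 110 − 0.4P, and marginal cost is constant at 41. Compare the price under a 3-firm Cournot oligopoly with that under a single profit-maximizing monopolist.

Inverting demand: P = 275 − 2.5Q.
With 3 symmetric Cournot firms, each firm's FOC gives 275 − 10q = 41, so q = 23.4, Q = 3·23.4 = 70.2, and P = 99.5.
Monopoly sets MR = MC: 275 − 5Q = 41 ⇒ Q = 46.8, P = 275 − 2.5·46.8 = 158.

Cournot: P = 99.5; Monopoly: P = 158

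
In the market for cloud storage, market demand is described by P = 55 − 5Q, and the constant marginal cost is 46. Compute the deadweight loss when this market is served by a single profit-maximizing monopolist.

Perfect competition: P = MC = 46, so 55 − 5Q = 46 and Q = 1.8.
A monopolist chooses Q where MR = MC. MR = 55 − 10Q; setting this equal to 46 gives Q = 0.9 and P = 50.5.
DWL is the triangle between Q = 0.9 and Q = 1.8: ½·(1.8 − 0.9)·(50.5 − 46) = 2.025.

DWL = 2.025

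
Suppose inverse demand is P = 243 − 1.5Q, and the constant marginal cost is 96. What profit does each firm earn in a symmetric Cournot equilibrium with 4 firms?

π_i = 576.24

With 4 symmetric Cournot firms, each firm's FOC gives 243 − 7.5q = 96, so q = 19.6, Q = 4·19.6 = 78.4, and P = 125.4.
Each firm's profit = (125.4 − 96)·19.6 = 576.24.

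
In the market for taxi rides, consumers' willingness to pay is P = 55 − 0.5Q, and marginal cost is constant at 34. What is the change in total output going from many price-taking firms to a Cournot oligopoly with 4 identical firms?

Total output falls by 8.4

Perfect competition: P = MC = 34, so 55 − 0.5Q = 34 and Q = 42.
In a 4-firm Cournot equilibrium, symmetry and the first-order condition give q = (55 − 34)/(2.5) = 8.4. So Q = 33.6 and P = 38.2.
Change in total output: 33.6 − 42 = −8.4.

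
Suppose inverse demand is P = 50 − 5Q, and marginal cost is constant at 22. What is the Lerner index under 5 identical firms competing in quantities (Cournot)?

Lerner index = 0.175

With 5 symmetric Cournot firms, each firm's FOC gives 50 − 30q = 22, so q = 14/15, Q = 5·14/15 = 14/3, and P = 80/3.
Lerner index = (P − MC)/P = (80/3 − 22)/(80/3) = 0.175.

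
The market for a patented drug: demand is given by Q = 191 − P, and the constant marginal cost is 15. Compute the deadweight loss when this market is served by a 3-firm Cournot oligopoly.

DWL = 968

Inverting demand: P = 191 − Q.
Perfect competition: P = MC = 15, so 191 − Q = 15 and Q = 176.
Cournot with 3 identical firms: the symmetric best-response condition is 191 − 4q = 15. Each firm produces q = 44, total output Q = 132, price P = 59.
DWL is the triangle between Q = 132 and Q = 176: ½·(176 − 132)·(59 − 15) = 968.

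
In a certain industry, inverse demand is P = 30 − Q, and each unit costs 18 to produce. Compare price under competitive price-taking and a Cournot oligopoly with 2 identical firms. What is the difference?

P rises by 4

Perfect competition: P = MC = 18, so 30 − Q = 18 and Q = 12.
In a 2-firm Cournot equilibrium, symmetry and the first-order condition give q = (30 − 18)/(3) = 4. So Q = 8 and P = 22.
Change in price: 22 − 18 = 4.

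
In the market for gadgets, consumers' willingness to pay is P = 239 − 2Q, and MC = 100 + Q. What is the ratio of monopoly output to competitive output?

Monopoly sets MR = MC: 239 − 4Q = 100 + Q ⇒ Q = 27.8, P = 239 − 2·27.8 = 183.4.
Under competition P = MC: 239 − 2Q = 100 + Q ⇒ Q = 139/3, P = 439/3.
Ratio Q_m/Q_c = 27.8/(139/3) = 0.6.

Q_m/Q_c = 0.6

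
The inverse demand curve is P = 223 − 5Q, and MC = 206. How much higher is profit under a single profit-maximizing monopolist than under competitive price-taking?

Profit rises by 14.45

Perfect competition: P = MC = 206, so 223 − 5Q = 206 and Q = 3.4.
Profit = (206 − 206)·3.4 = 0.
A monopolist chooses Q where MR = MC. MR = 223 − 10Q; setting this equal to 206 gives Q = 1.7 and P = 214.5.
Profit = (214.5 − 206)·1.7 = 14.45.
Change in profit: 14.45 − 0 = 14.45.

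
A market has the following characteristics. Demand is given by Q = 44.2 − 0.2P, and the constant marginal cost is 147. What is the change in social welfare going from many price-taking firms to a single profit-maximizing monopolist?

Inverting demand: P = 221 − 5Q.
Perfect competition: P = MC = 147, so 221 − 5Q = 147 and Q = 14.8.
CS = ½·(221 − 147)·14.8 = 547.6; PS = (147 − 147)·14.8 = 0; TS = 547.6.
The monopolist equates marginal revenue to marginal cost: 221 − 10Q = 147, so Q = 7.4. From demand, P = 184.
CS = ½·(221 − 184)·7.4 = 136.9; PS = (184 − 147)·7.4 = 273.8; TS = 410.7.
Change in social welfare: 410.7 − 547.6 = −136.9.

Social welfare falls by 136.9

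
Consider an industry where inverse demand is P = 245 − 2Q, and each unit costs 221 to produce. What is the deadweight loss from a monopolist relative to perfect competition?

DWL = 36

Under competition P = MC = 221, so Q = (245 − 221)/2 = 12.
The monopolist equates marginal revenue to marginal cost: 245 − 4Q = 221, so Q = 6. From demand, P = 233.
DWL is the triangle between Q = 6 and Q = 12: ½·(12 − 6)·(233 − 221) = 36.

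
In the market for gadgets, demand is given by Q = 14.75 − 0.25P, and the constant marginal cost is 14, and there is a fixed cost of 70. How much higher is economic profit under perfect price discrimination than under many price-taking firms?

π rises by 253.125

Inverting demand: P = 59 − 4Q.
Perfect competition: P = MC = 14, so 59 − 4Q = 14 and Q = 11.25.
Profit = (14 − 14)·11.25 − 70 = −70.
Under first-degree price discrimination the firm charges each unit its demand price and produces up to where P = MC, i.e. Q = 11.25. Consumer surplus is zero; producer surplus equals total surplus.
PS equals the full surplus area, 253.125. Profit = 253.125 − 70 = 183.125.
Change in economic profit: 183.125 − −70 = 253.125.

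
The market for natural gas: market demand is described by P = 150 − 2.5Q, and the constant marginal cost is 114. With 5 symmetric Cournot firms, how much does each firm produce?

q_i = 2.4

Cournot with 5 identical firms: the symmetric best-response condition is 150 − 15q = 114. Each firm produces q = 2.4, total output Q = 12, price P = 120.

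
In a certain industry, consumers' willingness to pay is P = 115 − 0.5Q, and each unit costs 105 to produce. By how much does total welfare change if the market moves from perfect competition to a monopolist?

Total welfare falls by 25

Competitive firms price at marginal cost: P = 105, giving Q = 20.
CS = ½·(115 − 105)·20 = 100; PS = (105 − 105)·20 = 0; TS = 100.
A monopolist chooses Q where MR = MC. MR = 115 − Q; setting this equal to 105 gives Q = 10 and P = 110.
CS = ½·(115 − 110)·10 = 25; PS = (110 − 105)·10 = 50; TS = 75.
Change in total welfare: 75 − 100 = −25.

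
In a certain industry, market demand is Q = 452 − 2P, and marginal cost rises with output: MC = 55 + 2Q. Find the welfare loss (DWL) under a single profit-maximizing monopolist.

DWL = 162.45

Inverting demand: P = 226 − 0.5Q.
Under competition P = MC: 226 − 0.5Q = 55 + 2Q ⇒ Q = 68.4, P = 191.8.
The monopolist equates marginal revenue to marginal cost: 226 − Q = 55 + 2Q, so Q = 57. From demand, P = 197.5.
CS = ½·(226 − 191.8)·68.4 = 1169.64; PS = (191.8·68.4 − 55·68.4 − ½·2·68.4²) = 4678.56; TS = 5848.2.
CS = ½·(226 − 197.5)·57 = 812.25; PS = (197.5·57 − 55·57 − ½·2·57²) = 4873.5; TS = 5685.75.
DWL = 5848.2 − 5685.75 = 162.45.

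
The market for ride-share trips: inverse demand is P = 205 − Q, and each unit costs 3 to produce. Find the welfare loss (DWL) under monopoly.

DWL = 5100.5

Perfect competition: P = MC = 3, so 205 − Q = 3 and Q = 202.
The monopolist equates marginal revenue to marginal cost: 205 − 2Q = 3, so Q = 101. From demand, P = 104.
DWL is the triangle between Q = 101 and Q = 202: ½·(202 − 101)·(104 − 3) = 5100.5.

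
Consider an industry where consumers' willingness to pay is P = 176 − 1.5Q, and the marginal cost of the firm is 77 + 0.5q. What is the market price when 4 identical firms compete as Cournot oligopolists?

P = 101.75

Cournot with 4 identical firms: the symmetric best-response condition is 176 − 7.5q = 77 + 0.5q. Each firm produces q = 12.375, total output Q = 49.5, price P = 101.75.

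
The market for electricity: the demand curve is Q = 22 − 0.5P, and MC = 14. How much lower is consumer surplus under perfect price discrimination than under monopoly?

CS falls by 56.25

Inverting demand: P = 44 − 2Q.
Monopoly sets MR = MC: 44 − 4Q = 14 ⇒ Q = 7.5, P = 44 − 2·7.5 = 29.
CS = ½·(44 − 29)·7.5 = 56.25.
With perfect price discrimination, output is the efficient level Q = 15 (where demand meets MC), but every buyer pays their willingness to pay: CS = 0 and PS = total surplus.
CS = 0.
Change in consumer surplus: 0 − 56.25 = −56.25.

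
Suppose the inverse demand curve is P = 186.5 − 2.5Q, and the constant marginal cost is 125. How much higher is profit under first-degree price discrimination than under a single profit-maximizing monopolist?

Monopoly sets MR = MC: 186.5 − 5Q = 125 ⇒ Q = 12.3, P = 186.5 − 2.5·12.3 = 155.75.
Profit = (155.75 − 125)·12.3 = 378.225.
Under first-degree price discrimination the firm charges each unit its demand price and produces up to where P = MC, i.e. Q = 24.6. Consumer surplus is zero; producer surplus equals total surplus.
PS equals the full surplus area, 756.45. Profit = 756.45 = 756.45.
Change in profit: 756.45 − 378.225 = 378.225.

Profit rises by 378.225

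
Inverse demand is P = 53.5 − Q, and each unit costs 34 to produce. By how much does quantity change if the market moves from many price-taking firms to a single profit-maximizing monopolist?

Under competition P = MC = 34, so Q = (53.5 − 34)/1 = 19.5.
A monopolist chooses Q where MR = MC. MR = 53.5 − 2Q; setting this equal to 34 gives Q = 9.75 and P = 43.75.
Change in quantity: 9.75 − 19.5 = −9.75.

Q falls by 9.75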